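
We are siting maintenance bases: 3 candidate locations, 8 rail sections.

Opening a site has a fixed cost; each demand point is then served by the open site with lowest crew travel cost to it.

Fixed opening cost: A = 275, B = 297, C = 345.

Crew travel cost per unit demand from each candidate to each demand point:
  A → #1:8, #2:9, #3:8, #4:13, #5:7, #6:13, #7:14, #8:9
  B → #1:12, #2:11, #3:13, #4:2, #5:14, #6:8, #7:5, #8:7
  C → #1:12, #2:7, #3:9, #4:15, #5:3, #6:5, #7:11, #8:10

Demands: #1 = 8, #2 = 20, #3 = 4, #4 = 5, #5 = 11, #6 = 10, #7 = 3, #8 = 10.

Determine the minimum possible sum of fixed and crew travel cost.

908

Open {C}: assign each demand point to its cheapest open site.
  #1→C 8×12=96, #2→C 20×7=140, #3→C 4×9=36, #4→C 5×15=75, #5→C 11×3=33, #6→C 10×5=50, #7→C 3×11=33, #8→C 10×10=100
  crew travel cost 563, fixed 345 → total 908.
Compare {A}: crew travel cost 680 + fixed 275 = 955.
Compare {B}: crew travel cost 697 + fixed 297 = 994.
Compare {B, C}: crew travel cost 450 + fixed 642 = 1092.
All other subsets cost ≥ 955. Minimum total cost: 908.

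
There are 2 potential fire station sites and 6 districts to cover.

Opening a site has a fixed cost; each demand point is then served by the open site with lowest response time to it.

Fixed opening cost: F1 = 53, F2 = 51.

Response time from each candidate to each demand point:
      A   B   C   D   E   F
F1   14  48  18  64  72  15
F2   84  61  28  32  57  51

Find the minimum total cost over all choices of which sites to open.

Open {F1}: assign each demand point to its cheapest open site.
  A→F1 14, B→F1 48, C→F1 18, D→F1 64, E→F1 72, F→F1 15
  response time 231, fixed 53 → total 284.
Compare {F1, F2}: response time 184 + fixed 104 = 288.
Compare {F2}: response time 313 + fixed 51 = 364.

284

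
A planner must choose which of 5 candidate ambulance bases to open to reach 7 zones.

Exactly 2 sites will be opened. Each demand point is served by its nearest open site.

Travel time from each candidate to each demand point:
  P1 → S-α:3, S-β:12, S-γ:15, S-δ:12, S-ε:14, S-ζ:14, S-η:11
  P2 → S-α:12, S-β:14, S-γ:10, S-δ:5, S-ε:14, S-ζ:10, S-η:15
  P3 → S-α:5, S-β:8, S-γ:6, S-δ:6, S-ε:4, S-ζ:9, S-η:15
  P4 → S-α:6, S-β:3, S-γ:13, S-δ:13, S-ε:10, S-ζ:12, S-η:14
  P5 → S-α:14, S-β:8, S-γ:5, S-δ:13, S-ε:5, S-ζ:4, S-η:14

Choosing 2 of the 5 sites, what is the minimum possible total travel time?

46

Open {P3, P5}.
  S-α→P3 5, S-β→P3 8, S-γ→P5 5, S-δ→P3 6, S-ε→P3 4, S-ζ→P5 4, S-η→P5 14  ⇒ total 46.
Compare {P1, P3}: total 47.
Compare {P3, P4}: total 47.
No size-2 selection does better; minimum is 46.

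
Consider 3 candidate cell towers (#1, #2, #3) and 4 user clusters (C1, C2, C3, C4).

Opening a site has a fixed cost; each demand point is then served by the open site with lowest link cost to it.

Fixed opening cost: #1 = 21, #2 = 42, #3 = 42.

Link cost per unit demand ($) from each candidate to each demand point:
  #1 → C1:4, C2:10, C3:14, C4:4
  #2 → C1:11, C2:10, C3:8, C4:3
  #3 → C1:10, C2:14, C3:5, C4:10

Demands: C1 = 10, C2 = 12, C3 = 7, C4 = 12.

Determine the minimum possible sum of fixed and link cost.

Open {#1, #3}: assign each demand point to its cheapest open site.
  C1→#1 10×4=40, C2→#1 12×10=120, C3→#3 7×5=35, C4→#1 12×4=48
  link cost 243, fixed 63 → total 306.
Compare {#1, #2}: link cost 252 + fixed 63 = 315.
Compare {#1}: link cost 306 + fixed 21 = 327.
Compare {#1, #2, #3}: link cost 231 + fixed 105 = 336.
All other subsets cost ≥ 315. Minimum total cost: 306.

306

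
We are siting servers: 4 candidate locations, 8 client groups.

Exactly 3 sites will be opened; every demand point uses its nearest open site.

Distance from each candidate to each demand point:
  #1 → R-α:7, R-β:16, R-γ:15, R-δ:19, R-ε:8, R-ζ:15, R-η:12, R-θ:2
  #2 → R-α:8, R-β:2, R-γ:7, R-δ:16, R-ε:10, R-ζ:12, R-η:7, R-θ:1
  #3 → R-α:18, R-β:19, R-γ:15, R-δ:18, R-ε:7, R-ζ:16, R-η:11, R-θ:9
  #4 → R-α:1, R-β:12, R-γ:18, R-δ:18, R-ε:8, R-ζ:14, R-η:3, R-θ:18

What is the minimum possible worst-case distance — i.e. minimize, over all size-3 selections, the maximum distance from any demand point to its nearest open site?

Open {#1, #2, #3}.
  Farthest demand point is R-δ at distance 16 (to #2); all others are ≤ 16.
With {#1, #2, #4} the worst case is 16.
With {#2, #3, #4} the worst case is 16.
No size-3 selection achieves below 16.

16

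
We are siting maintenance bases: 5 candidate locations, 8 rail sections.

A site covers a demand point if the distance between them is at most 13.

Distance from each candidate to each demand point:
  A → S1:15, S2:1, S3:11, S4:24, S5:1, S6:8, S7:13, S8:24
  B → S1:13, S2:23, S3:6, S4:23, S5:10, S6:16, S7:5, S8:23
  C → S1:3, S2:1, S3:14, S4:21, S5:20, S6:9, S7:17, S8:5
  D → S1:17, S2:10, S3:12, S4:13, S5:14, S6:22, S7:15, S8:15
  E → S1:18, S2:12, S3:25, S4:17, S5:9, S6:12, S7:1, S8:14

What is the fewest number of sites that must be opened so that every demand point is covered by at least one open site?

3

Coverage sets (demand points within 13 of each site):
  A: {S2, S3, S5, S6, S7}
  B: {S1, S3, S5, S7}
  C: {S1, S2, S6, S8}
  D: {S2, S3, S4}
  E: {S2, S5, S6, S7}
No 2 sites suffice: every size-2 union leaves at least one demand point uncovered.
But {A, C, D} covers everything, so the minimum is 3.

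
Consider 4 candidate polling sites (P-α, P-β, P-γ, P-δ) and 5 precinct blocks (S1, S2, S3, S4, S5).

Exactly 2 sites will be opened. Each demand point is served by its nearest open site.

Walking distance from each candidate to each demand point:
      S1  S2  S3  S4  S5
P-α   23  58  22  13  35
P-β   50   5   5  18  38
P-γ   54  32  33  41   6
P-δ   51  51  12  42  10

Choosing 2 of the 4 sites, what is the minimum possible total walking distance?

81

Open {P-α, P-β}.
  S1→P-α 23, S2→P-β 5, S3→P-β 5, S4→P-α 13, S5→P-α 35  ⇒ total 81.
Compare {P-β, P-γ}: total 84.
Compare {P-β, P-δ}: total 88.
No size-2 selection does better; minimum is 81.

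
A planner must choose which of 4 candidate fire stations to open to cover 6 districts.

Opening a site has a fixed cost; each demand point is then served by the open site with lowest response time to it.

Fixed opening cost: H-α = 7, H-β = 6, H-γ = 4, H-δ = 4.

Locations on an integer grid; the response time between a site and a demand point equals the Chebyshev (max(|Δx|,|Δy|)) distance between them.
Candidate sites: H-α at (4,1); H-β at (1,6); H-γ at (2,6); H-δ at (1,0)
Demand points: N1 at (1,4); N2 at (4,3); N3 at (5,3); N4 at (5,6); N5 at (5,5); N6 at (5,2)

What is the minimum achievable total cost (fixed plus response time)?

22

Open {H-γ}: assign each demand point to its cheapest open site.
  N1→H-γ 2, N2→H-γ 3, N3→H-γ 3, N4→H-γ 3, N5→H-γ 3, N6→H-γ 4
  response time 18, fixed 4 → total 22.
Compare {H-α}: response time 17 + fixed 7 = 24.
Compare {H-α, H-γ}: response time 13 + fixed 11 = 24.
Compare {H-γ, H-δ}: response time 18 + fixed 8 = 26.
All other subsets cost ≥ 24. Minimum total cost: 22.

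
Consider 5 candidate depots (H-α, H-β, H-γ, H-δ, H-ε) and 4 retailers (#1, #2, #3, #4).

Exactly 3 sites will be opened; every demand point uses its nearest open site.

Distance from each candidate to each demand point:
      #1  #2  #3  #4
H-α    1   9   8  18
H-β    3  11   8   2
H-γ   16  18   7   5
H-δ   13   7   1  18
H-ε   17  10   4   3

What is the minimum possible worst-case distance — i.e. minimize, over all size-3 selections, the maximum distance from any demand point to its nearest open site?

Open {H-α, H-β, H-δ}.
  Farthest demand point is #2 at distance 7 (to H-δ); all others are ≤ 7.
With {H-α, H-γ, H-δ} the worst case is 7.
With {H-α, H-δ, H-ε} the worst case is 7.
No size-3 selection achieves below 7.

7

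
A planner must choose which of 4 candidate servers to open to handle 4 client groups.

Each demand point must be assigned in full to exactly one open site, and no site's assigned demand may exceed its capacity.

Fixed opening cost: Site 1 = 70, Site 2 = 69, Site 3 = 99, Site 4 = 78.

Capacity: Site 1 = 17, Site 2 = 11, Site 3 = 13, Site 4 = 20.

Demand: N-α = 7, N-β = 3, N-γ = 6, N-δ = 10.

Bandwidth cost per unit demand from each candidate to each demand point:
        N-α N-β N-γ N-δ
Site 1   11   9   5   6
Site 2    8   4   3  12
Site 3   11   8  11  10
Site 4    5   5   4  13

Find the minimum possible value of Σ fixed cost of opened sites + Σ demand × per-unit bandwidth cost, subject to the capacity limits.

Open {Site 1, Site 4}; cheapest assignment that respects the capacities:
  Site 1 (cap 17, load 10): N-δ — cost 10×6 = 60
  Site 4 (cap 20, load 16): N-α, N-β, N-γ — cost 7×5 + 3×5 + 6×4 = 74
  Shipping 134, fixed 148 → total 282.
  Any other capacity-feasible assignment to {Site 1, Site 4} ships for at least 134.
Compare {Site 1, Site 2}: its best feasible assignment gives total 297.
Compare {Site 2, Site 4}: its best feasible assignment gives total 341.
Every other set of open sites that can feasibly serve all demand totals ≥ 297 even under its best assignment. Minimum: 282.

282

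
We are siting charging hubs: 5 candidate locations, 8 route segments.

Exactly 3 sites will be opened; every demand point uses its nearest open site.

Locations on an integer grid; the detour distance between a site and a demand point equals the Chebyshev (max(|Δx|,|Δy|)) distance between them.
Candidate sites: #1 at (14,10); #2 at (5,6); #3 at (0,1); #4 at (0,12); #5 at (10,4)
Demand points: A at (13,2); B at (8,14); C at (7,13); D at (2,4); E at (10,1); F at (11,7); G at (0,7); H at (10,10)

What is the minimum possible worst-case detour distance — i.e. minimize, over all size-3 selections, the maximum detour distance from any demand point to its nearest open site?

7

Open {#1, #2, #5}.
  Farthest demand point is C at detour distance 7 (to #1); all others are ≤ 7.
With {#1, #3, #5} the worst case is 7.
With {#1, #2, #3} the worst case is 8.
No size-3 selection achieves below 7.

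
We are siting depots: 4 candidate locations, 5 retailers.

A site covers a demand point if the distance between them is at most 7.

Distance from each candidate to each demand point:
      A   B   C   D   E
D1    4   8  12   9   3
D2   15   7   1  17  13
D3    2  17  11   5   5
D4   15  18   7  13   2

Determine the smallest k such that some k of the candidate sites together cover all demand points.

Coverage sets (demand points within 7 of each site):
  D1: {A, E}
  D2: {B, C}
  D3: {A, D, E}
  D4: {C, E}
No single site covers all 5 demand points.
But {D2, D3} covers everything, so the minimum is 2.

2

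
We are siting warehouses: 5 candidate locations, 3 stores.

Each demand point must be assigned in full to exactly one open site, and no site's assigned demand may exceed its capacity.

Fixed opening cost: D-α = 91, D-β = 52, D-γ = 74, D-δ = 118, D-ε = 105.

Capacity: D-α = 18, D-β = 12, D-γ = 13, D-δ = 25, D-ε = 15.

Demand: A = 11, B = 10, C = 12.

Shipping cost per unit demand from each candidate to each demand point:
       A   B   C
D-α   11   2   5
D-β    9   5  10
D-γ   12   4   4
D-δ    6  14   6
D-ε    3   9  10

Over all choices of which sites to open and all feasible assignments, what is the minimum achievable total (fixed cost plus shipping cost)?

358

Open {D-β, D-δ}; cheapest assignment that respects the capacities:
  D-β (cap 12, load 10): B — cost 10×5 = 50
  D-δ (cap 25, load 23): A, C — cost 11×6 + 12×6 = 138
  Shipping 188, fixed 170 → total 358.
  Any other capacity-feasible assignment to {D-β, D-δ} ships for at least 188.
Compare {D-β, D-γ, D-ε}: its best feasible assignment gives total 362.
Compare {D-α, D-δ}: its best feasible assignment gives total 367.
Every other set of open sites that can feasibly serve all demand totals ≥ 362 even under its best assignment. Minimum: 358.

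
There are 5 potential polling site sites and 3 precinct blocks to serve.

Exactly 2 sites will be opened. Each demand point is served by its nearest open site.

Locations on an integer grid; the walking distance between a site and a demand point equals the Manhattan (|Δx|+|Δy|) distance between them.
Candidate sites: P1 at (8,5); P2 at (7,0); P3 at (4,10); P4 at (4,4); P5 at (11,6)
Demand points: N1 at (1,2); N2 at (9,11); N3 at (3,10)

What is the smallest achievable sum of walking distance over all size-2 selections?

12

Open {P3, P4}.
  N1→P4 5, N2→P3 6, N3→P3 1  ⇒ total 12.
Compare {P2, P3}: total 15.
Compare {P1, P3}: total 17.
No size-2 selection does better; minimum is 12.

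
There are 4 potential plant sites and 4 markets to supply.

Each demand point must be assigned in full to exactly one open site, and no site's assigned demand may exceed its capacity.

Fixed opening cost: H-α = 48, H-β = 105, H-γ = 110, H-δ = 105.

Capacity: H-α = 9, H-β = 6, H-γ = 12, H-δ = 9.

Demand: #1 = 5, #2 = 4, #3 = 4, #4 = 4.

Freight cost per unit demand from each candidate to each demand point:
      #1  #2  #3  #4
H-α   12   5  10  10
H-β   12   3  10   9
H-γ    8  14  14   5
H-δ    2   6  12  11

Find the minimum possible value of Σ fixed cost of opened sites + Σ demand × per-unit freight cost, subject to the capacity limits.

267

Open {H-α, H-δ}; cheapest assignment that respects the capacities:
  H-α (cap 9, load 8): #2, #3 — cost 4×5 + 4×10 = 60
  H-δ (cap 9, load 9): #1, #4 — cost 5×2 + 4×11 = 54
  Shipping 114, fixed 153 → total 267.
  Any other capacity-feasible assignment to {H-α, H-δ} ships for at least 114.
Compare {H-α, H-γ}: its best feasible assignment gives total 278.
Compare {H-γ, H-δ}: its best feasible assignment gives total 325.
Every other set of open sites that can feasibly serve all demand totals ≥ 278 even under its best assignment. Minimum: 267.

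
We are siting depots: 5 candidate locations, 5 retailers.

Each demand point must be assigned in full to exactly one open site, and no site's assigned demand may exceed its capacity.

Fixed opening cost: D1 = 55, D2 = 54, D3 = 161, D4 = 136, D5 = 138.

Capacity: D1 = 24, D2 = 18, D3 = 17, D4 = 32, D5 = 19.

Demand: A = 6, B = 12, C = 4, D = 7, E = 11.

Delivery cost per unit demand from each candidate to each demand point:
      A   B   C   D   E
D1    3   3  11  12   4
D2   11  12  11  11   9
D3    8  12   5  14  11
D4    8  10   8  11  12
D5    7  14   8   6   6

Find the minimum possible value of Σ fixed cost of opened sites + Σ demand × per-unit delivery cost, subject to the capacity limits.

376

Open {D1, D2}; cheapest assignment that respects the capacities:
  D1 (cap 24, load 23): B, E — cost 12×3 + 11×4 = 80
  D2 (cap 18, load 17): A, C, D — cost 6×11 + 4×11 + 7×11 = 187
  Shipping 267, fixed 109 → total 376.
  Any other capacity-feasible assignment to {D1, D2} ships for at least 267.
Compare {D1, D5}: its best feasible assignment gives total 389.
Compare {D1, D4}: its best feasible assignment gives total 428.
Every other set of open sites that can feasibly serve all demand totals ≥ 389 even under its best assignment. Minimum: 376.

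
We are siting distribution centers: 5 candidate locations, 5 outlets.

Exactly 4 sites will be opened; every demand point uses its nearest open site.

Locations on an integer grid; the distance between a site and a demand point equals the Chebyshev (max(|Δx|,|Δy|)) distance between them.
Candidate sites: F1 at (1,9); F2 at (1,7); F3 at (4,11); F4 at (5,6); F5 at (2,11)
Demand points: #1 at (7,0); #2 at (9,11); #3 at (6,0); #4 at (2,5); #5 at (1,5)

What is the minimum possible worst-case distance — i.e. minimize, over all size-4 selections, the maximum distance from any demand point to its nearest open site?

Open {F1, F2, F3, F4}.
  Farthest demand point is #1 at distance 6 (to F4); all others are ≤ 6.
With {F1, F2, F4, F5} the worst case is 6.
With {F1, F3, F4, F5} the worst case is 6.
No size-4 selection achieves below 6.

6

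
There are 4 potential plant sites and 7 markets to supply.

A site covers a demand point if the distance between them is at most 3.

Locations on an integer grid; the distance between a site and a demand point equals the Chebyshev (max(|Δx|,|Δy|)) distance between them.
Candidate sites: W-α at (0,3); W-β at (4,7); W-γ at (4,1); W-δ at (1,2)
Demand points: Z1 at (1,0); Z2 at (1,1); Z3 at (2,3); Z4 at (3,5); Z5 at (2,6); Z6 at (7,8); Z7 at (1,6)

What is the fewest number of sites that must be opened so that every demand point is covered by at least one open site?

2

Coverage sets (demand points within 3 of each site):
  W-α: {Z1, Z2, Z3, Z4, Z5, Z7}
  W-β: {Z4, Z5, Z6, Z7}
  W-γ: {Z1, Z2, Z3}
  W-δ: {Z1, Z2, Z3, Z4}
No single site covers all 7 demand points.
But {W-α, W-β} covers everything, so the minimum is 2.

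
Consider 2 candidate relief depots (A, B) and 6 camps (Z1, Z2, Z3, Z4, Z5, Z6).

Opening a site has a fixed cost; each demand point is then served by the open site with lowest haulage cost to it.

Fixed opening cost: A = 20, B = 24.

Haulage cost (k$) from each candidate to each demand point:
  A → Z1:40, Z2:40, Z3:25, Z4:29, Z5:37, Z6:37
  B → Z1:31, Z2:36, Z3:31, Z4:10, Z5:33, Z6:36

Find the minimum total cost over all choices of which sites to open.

201

Open {B}: assign each demand point to its cheapest open site.
  Z1→B 31, Z2→B 36, Z3→B 31, Z4→B 10, Z5→B 33, Z6→B 36
  haulage cost 177, fixed 24 → total 201.
Compare {A, B}: haulage cost 171 + fixed 44 = 215.
Compare {A}: haulage cost 208 + fixed 20 = 228.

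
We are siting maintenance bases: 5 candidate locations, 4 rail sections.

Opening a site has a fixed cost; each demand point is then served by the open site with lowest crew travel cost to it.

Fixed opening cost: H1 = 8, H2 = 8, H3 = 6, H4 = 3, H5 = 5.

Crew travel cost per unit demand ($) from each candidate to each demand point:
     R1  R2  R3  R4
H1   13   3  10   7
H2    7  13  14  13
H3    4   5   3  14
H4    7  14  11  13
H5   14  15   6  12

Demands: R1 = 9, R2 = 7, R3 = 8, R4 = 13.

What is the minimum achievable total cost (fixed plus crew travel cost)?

Open {H1, H3}: assign each demand point to its cheapest open site.
  R1→H3 9×4=36, R2→H1 7×3=21, R3→H3 8×3=24, R4→H1 13×7=91
  crew travel cost 172, fixed 14 → total 186.
Compare {H1, H3, H4}: crew travel cost 172 + fixed 17 = 189.
Compare {H1, H3, H5}: crew travel cost 172 + fixed 19 = 191.
Compare {H1, H2, H3}: crew travel cost 172 + fixed 22 = 194.
All other subsets cost ≥ 189. Minimum total cost: 186.

186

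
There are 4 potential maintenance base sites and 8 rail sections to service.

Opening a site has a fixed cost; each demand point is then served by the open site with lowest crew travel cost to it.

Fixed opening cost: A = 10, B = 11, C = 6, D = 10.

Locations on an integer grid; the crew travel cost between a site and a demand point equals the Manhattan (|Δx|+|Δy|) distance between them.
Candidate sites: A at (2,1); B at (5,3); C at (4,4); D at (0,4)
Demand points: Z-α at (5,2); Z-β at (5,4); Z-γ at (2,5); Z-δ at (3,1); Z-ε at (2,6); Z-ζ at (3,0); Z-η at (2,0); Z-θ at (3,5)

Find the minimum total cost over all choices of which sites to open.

Open {A, C}: assign each demand point to its cheapest open site.
  Z-α→C 3, Z-β→C 1, Z-γ→C 3, Z-δ→A 1, Z-ε→C 4, Z-ζ→A 2, Z-η→A 1, Z-θ→C 2
  crew travel cost 17, fixed 16 → total 33.
Compare {C}: crew travel cost 28 + fixed 6 = 34.
Compare {A}: crew travel cost 28 + fixed 10 = 38.
Compare {A, B}: crew travel cost 19 + fixed 21 = 40.
All other subsets cost ≥ 34. Minimum total cost: 33.

33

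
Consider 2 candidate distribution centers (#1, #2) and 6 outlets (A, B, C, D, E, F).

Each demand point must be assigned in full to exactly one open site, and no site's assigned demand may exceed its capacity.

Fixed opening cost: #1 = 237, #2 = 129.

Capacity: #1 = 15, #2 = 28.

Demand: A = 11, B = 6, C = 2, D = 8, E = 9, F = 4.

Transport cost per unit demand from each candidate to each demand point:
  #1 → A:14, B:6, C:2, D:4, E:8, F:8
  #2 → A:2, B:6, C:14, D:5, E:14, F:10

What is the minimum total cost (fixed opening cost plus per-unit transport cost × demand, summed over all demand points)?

Open {#1, #2}; cheapest assignment that respects the capacities:
  #1 (cap 15, load 15): C, E, F — cost 2×2 + 9×8 + 4×8 = 108
  #2 (cap 28, load 25): A, B, D — cost 11×2 + 6×6 + 8×5 = 98
  Shipping 206, fixed 366 → total 572.
  Any other capacity-feasible assignment to {#1, #2} ships for at least 206.
Total demand is 40 and no other set of sites has combined capacity ≥ 40, so {#1, #2} is the only feasible choice of open sites. Minimum: 572.

572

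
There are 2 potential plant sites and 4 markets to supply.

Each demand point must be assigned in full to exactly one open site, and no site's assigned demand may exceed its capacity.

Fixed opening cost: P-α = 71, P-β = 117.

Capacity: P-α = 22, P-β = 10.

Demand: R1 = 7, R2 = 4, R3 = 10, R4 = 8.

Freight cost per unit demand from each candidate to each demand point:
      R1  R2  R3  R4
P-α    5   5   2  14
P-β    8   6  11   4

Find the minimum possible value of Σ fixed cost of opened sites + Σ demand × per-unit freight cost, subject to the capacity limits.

295

Open {P-α, P-β}; cheapest assignment that respects the capacities:
  P-α (cap 22, load 21): R1, R2, R3 — cost 7×5 + 4×5 + 10×2 = 75
  P-β (cap 10, load 8): R4 — cost 8×4 = 32
  Shipping 107, fixed 188 → total 295.
  Any other capacity-feasible assignment to {P-α, P-β} ships for at least 107.
Total demand is 29 and no other set of sites has combined capacity ≥ 29, so {P-α, P-β} is the only feasible choice of open sites. Minimum: 295.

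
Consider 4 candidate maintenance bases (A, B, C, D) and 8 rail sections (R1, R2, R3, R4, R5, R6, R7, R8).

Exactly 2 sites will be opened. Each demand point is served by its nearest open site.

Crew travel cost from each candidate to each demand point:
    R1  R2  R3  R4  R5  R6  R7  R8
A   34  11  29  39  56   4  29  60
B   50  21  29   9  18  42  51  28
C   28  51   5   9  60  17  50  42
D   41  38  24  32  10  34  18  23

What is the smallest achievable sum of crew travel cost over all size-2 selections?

Open {C, D}.
  R1→C 28, R2→D 38, R3→C 5, R4→C 9, R5→D 10, R6→C 17, R7→D 18, R8→D 23  ⇒ total 148.
Compare {A, D}: total 156.
Compare {A, B}: total 162.
No size-2 selection does better; minimum is 148.

148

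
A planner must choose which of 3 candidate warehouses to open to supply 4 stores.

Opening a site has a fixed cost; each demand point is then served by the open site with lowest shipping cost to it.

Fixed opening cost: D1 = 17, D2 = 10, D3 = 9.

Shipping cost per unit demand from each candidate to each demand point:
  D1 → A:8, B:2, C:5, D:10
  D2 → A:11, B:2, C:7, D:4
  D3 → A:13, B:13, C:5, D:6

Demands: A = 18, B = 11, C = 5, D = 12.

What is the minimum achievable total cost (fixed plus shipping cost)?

Open {D1, D2}: assign each demand point to its cheapest open site.
  A→D1 18×8=144, B→D1 11×2=22, C→D1 5×5=25, D→D2 12×4=48
  shipping cost 239, fixed 27 → total 266.
Compare {D1, D2, D3}: shipping cost 239 + fixed 36 = 275.
Compare {D1, D3}: shipping cost 263 + fixed 26 = 289.
Compare {D2, D3}: shipping cost 293 + fixed 19 = 312.
All other subsets cost ≥ 275. Minimum total cost: 266.

266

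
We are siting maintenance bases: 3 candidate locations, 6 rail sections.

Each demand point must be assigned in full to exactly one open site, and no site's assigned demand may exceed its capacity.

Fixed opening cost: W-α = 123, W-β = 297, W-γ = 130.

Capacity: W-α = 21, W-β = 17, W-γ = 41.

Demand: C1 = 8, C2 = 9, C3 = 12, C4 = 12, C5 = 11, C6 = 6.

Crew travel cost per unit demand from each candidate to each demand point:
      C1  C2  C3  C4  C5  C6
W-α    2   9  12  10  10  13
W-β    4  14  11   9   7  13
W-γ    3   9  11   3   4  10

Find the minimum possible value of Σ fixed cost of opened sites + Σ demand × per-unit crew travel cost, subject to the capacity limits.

Open {W-α, W-γ}; cheapest assignment that respects the capacities:
  W-α (cap 21, load 17): C1, C2 — cost 8×2 + 9×9 = 97
  W-γ (cap 41, load 41): C3, C4, C5, C6 — cost 12×11 + 12×3 + 11×4 + 6×10 = 272
  Shipping 369, fixed 253 → total 622.
  Any other capacity-feasible assignment to {W-α, W-γ} ships for at least 369.
Compare {W-β, W-γ}: its best feasible assignment gives total 855.
Compare {W-α, W-β, W-γ}: its best feasible assignment gives total 919.
Every other set of open sites that can feasibly serve all demand totals ≥ 855 even under its best assignment. Minimum: 622.

622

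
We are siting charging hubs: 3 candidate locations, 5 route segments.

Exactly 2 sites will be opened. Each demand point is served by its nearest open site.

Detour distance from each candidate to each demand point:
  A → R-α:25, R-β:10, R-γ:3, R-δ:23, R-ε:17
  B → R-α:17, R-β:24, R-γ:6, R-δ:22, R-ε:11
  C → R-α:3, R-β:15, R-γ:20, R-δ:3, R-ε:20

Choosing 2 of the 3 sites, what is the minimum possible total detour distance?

36

Open {A, C}.
  R-α→C 3, R-β→A 10, R-γ→A 3, R-δ→C 3, R-ε→A 17  ⇒ total 36.
Compare {B, C}: total 38.
Compare {A, B}: total 63.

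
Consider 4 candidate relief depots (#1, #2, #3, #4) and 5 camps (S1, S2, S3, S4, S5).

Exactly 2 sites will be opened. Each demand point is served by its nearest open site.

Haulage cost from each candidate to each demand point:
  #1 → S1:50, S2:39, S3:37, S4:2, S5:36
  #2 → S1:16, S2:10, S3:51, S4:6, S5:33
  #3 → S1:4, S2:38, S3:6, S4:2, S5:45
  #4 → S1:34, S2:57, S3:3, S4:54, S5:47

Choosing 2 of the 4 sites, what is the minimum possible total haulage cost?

55

Open {#2, #3}.
  S1→#3 4, S2→#2 10, S3→#3 6, S4→#3 2, S5→#2 33  ⇒ total 55.
Compare {#2, #4}: total 68.
Compare {#1, #3}: total 86.
No size-2 selection does better; minimum is 55.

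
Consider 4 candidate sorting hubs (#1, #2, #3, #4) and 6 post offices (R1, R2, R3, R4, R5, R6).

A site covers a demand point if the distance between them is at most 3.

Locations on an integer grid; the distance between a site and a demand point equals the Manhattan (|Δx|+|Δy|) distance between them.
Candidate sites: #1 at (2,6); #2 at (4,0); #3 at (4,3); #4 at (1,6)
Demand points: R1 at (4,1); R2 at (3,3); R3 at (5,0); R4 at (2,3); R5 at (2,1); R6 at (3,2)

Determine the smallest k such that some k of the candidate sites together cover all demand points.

Coverage sets (demand points within 3 of each site):
  #1: {R4}
  #2: {R1, R3, R5, R6}
  #3: {R1, R2, R4, R6}
  #4: {}
No single site covers all 6 demand points.
But {#2, #3} covers everything, so the minimum is 2.

2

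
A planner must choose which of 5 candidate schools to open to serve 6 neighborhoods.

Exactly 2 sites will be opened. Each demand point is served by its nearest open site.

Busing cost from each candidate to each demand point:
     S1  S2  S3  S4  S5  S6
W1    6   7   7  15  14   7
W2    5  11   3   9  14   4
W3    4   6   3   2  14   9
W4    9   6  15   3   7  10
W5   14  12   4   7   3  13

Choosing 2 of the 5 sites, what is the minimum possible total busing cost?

Open {W3, W5}.
  S1→W3 4, S2→W3 6, S3→W3 3, S4→W3 2, S5→W5 3, S6→W3 9  ⇒ total 27.
Compare {W2, W4}: total 28.
Compare {W3, W4}: total 31.
No size-2 selection does better; minimum is 27.

27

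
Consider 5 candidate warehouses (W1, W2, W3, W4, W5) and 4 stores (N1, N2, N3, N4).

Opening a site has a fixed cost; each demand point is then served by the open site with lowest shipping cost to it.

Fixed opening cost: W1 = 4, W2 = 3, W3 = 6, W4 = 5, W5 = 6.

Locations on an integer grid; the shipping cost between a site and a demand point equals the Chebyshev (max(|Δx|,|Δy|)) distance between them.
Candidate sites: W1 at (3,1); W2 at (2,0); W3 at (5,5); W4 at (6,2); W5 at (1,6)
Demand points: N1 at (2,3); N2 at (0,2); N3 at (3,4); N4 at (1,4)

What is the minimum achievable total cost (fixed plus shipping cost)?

15

Open {W1}: assign each demand point to its cheapest open site.
  N1→W1 2, N2→W1 3, N3→W1 3, N4→W1 3
  shipping cost 11, fixed 4 → total 15.
Compare {W2}: shipping cost 13 + fixed 3 = 16.
Compare {W5}: shipping cost 11 + fixed 6 = 17.
Compare {W1, W2}: shipping cost 10 + fixed 7 = 17.
All other subsets cost ≥ 16. Minimum total cost: 15.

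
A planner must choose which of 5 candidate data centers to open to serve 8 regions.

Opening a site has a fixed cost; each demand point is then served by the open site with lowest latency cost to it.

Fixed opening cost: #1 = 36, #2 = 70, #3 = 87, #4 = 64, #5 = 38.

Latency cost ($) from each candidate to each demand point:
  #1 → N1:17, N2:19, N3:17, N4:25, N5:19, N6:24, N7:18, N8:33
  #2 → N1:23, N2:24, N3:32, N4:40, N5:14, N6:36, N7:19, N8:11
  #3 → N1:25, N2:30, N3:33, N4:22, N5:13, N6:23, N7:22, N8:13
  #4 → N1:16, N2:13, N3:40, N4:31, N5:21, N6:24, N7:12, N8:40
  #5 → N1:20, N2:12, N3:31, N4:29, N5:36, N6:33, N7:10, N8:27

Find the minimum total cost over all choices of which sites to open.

208

Open {#1}: assign each demand point to its cheapest open site.
  N1→#1 17, N2→#1 19, N3→#1 17, N4→#1 25, N5→#1 19, N6→#1 24, N7→#1 18, N8→#1 33
  latency cost 172, fixed 36 → total 208.
Compare {#1, #5}: latency cost 151 + fixed 74 = 225.
Compare {#5}: latency cost 198 + fixed 38 = 236.
Compare {#1, #2}: latency cost 145 + fixed 106 = 251.
All other subsets cost ≥ 225. Minimum total cost: 208.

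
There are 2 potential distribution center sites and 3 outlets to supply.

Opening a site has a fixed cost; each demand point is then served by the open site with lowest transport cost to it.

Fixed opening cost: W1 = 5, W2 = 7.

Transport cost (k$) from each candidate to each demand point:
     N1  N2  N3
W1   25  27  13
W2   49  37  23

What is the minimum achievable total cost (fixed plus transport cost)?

Open {W1}: assign each demand point to its cheapest open site.
  N1→W1 25, N2→W1 27, N3→W1 13
  transport cost 65, fixed 5 → total 70.
Compare {W1, W2}: transport cost 65 + fixed 12 = 77.
Compare {W2}: transport cost 109 + fixed 7 = 116.

70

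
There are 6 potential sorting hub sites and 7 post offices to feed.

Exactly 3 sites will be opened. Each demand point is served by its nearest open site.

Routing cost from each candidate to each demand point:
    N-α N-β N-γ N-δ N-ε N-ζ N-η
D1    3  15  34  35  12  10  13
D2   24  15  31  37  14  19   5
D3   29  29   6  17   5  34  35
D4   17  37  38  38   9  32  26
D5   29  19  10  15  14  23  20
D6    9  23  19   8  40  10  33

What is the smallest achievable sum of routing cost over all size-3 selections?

Open {D2, D3, D6}.
  N-α→D6 9, N-β→D2 15, N-γ→D3 6, N-δ→D6 8, N-ε→D3 5, N-ζ→D6 10, N-η→D2 5  ⇒ total 58.
Compare {D1, D3, D6}: total 60.
Compare {D1, D2, D3}: total 61.
No size-3 selection does better; minimum is 58.

58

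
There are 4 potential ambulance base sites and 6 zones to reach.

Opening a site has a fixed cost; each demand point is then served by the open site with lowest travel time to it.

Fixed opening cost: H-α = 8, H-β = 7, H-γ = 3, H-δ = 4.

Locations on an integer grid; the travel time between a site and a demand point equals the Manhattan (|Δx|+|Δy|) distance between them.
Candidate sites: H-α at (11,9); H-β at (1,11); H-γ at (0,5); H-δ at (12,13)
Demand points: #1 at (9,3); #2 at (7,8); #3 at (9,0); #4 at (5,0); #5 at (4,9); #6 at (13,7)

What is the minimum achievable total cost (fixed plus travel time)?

56

Open {H-α, H-γ}: assign each demand point to its cheapest open site.
  #1→H-α 8, #2→H-α 5, #3→H-α 11, #4→H-γ 10, #5→H-α 7, #6→H-α 4
  travel time 45, fixed 11 → total 56.
Compare {H-α}: travel time 50 + fixed 8 = 58.
Compare {H-α, H-γ, H-δ}: travel time 45 + fixed 15 = 60.
Compare {H-α, H-β, H-γ}: travel time 43 + fixed 18 = 61.
All other subsets cost ≥ 58. Minimum total cost: 56.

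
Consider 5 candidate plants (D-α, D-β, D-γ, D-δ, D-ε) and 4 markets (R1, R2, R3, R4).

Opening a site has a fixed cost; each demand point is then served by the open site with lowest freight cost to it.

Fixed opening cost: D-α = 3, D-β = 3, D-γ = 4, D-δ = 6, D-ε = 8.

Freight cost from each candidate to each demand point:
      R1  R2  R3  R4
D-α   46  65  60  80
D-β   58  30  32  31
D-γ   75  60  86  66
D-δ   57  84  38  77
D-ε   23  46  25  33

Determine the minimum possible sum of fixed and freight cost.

Open {D-β, D-ε}: assign each demand point to its cheapest open site.
  R1→D-ε 23, R2→D-β 30, R3→D-ε 25, R4→D-β 31
  freight cost 109, fixed 11 → total 120.
Compare {D-α, D-β, D-ε}: freight cost 109 + fixed 14 = 123.
Compare {D-β, D-γ, D-ε}: freight cost 109 + fixed 15 = 124.
Compare {D-β, D-δ, D-ε}: freight cost 109 + fixed 17 = 126.
All other subsets cost ≥ 123. Minimum total cost: 120.

120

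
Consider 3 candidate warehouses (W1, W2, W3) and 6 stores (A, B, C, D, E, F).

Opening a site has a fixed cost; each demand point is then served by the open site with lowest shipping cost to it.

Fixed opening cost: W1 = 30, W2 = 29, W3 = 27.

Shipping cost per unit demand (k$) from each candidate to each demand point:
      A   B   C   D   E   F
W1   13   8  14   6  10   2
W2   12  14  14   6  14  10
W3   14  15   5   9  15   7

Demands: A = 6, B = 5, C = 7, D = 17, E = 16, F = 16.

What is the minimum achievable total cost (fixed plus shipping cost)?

504

Open {W1, W3}: assign each demand point to its cheapest open site.
  A→W1 6×13=78, B→W1 5×8=40, C→W3 7×5=35, D→W1 17×6=102, E→W1 16×10=160, F→W1 16×2=32
  shipping cost 447, fixed 57 → total 504.
Compare {W1, W2, W3}: shipping cost 441 + fixed 86 = 527.
Compare {W1}: shipping cost 510 + fixed 30 = 540.
Compare {W1, W2}: shipping cost 504 + fixed 59 = 563.
All other subsets cost ≥ 527. Minimum total cost: 504.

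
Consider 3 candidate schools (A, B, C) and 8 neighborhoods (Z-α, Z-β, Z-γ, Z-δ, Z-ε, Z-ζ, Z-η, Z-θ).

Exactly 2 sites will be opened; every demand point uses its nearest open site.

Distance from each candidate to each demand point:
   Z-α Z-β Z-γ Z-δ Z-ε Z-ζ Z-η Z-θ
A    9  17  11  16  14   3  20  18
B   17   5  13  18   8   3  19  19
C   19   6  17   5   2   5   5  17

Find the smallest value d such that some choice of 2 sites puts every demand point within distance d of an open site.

Open {A, C}.
  Farthest demand point is Z-θ at distance 17 (to C); all others are ≤ 17.
With {B, C} the worst case is 17.
With {A, B} the worst case is 19.
No size-2 selection achieves below 17.

17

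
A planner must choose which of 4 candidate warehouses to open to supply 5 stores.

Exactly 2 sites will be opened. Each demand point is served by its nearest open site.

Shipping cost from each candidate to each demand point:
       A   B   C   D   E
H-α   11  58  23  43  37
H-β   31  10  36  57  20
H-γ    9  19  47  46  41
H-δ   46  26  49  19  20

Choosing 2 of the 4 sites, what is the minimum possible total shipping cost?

99

Open {H-α, H-δ}.
  A→H-α 11, B→H-δ 26, C→H-α 23, D→H-δ 19, E→H-δ 20  ⇒ total 99.
Compare {H-α, H-β}: total 107.
Compare {H-γ, H-δ}: total 114.
No size-2 selection does better; minimum is 99.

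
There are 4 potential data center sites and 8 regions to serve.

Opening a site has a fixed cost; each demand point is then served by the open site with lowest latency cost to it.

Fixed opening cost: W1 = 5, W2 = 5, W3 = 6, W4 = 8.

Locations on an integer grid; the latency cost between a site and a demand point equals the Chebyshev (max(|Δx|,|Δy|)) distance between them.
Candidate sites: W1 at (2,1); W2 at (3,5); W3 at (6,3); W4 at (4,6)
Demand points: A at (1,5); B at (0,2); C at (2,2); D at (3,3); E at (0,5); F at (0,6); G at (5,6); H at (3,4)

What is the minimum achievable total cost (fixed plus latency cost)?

24

Open {W2}: assign each demand point to its cheapest open site.
  A→W2 2, B→W2 3, C→W2 3, D→W2 2, E→W2 3, F→W2 3, G→W2 2, H→W2 1
  latency cost 19, fixed 5 → total 24.
Compare {W1, W2}: latency cost 16 + fixed 10 = 26.
Compare {W2, W3}: latency cost 19 + fixed 11 = 30.
Compare {W1}: latency cost 26 + fixed 5 = 31.
All other subsets cost ≥ 26. Minimum total cost: 24.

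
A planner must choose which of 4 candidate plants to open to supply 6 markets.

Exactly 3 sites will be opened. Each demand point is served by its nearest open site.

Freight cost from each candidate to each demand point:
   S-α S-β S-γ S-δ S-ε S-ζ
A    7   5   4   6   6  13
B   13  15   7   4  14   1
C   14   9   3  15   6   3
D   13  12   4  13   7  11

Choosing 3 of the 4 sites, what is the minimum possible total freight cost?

Open {A, B, C}.
  S-α→A 7, S-β→A 5, S-γ→C 3, S-δ→B 4, S-ε→A 6, S-ζ→B 1  ⇒ total 26.
Compare {A, B, D}: total 27.
Compare {A, C, D}: total 30.
No size-3 selection does better; minimum is 26.

26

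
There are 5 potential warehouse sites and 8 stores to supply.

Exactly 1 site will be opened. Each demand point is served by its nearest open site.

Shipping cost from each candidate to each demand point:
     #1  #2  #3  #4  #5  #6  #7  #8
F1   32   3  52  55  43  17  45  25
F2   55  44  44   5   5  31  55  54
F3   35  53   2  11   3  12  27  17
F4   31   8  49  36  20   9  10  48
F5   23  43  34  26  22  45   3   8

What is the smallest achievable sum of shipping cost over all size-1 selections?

160

Open {F3}.
  #1→F3 35, #2→F3 53, #3→F3 2, #4→F3 11, #5→F3 3, #6→F3 12, #7→F3 27, #8→F3 17  ⇒ total 160.
Compare {F5}: total 204.
Compare {F4}: total 211.
No size-1 selection does better; minimum is 160.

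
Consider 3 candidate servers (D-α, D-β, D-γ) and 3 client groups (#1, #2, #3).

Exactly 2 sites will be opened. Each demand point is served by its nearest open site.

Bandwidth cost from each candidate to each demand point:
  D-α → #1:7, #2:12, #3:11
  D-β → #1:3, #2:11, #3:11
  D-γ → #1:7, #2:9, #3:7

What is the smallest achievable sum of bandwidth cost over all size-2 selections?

Open {D-β, D-γ}.
  #1→D-β 3, #2→D-γ 9, #3→D-γ 7  ⇒ total 19.
Compare {D-α, D-γ}: total 23.
Compare {D-α, D-β}: total 25.

19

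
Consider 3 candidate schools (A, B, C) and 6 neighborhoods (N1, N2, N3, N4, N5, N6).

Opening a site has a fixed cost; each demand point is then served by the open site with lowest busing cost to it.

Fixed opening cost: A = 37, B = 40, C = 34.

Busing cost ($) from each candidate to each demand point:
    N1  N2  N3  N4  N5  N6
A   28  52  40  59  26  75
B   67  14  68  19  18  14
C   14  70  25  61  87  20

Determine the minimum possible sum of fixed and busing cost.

178

Open {B, C}: assign each demand point to its cheapest open site.
  N1→C 14, N2→B 14, N3→C 25, N4→B 19, N5→B 18, N6→B 14
  busing cost 104, fixed 74 → total 178.
Compare {A, B}: busing cost 133 + fixed 77 = 210.
Compare {A, B, C}: busing cost 104 + fixed 111 = 215.
Compare {B}: busing cost 200 + fixed 40 = 240.
All other subsets cost ≥ 210. Minimum total cost: 178.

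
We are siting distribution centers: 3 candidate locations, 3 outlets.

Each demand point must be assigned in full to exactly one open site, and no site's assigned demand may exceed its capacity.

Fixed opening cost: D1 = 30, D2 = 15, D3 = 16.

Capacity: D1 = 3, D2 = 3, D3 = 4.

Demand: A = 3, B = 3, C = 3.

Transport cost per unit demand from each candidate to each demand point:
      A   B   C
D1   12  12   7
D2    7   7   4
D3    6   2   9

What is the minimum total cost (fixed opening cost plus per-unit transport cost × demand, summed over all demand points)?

109

Open {D1, D2, D3}; cheapest assignment that respects the capacities:
  D1 (cap 3, load 3): C — cost 3×7 = 21
  D2 (cap 3, load 3): A — cost 3×7 = 21
  D3 (cap 4, load 3): B — cost 3×2 = 6
  Shipping 48, fixed 61 → total 109.
  Any other capacity-feasible assignment to {D1, D2, D3} ships for at least 48.
Total demand is 9 and no other set of sites has combined capacity ≥ 9, so {D1, D2, D3} is the only feasible choice of open sites. Minimum: 109.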